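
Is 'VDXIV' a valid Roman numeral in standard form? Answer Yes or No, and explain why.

'VDXIV': V should not appear more than once

No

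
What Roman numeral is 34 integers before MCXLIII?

MCXLIII = 1143
1143 - 34 = 1109

MCIX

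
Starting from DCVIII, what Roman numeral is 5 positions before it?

DCVIII = 608
608 - 5 = 603

DCIII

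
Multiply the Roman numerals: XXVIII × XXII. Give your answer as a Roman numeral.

XXVIII = 28
XXII = 22
28 × 22 = 616

DCXVI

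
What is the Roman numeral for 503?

Convert 503 to Roman numerals:
  503 contains 1×500 (D)
  3 contains 3×1 (III)

DIII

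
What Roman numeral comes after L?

L = 50; next is 51

LI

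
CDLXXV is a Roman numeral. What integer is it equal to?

CDLXXV: CD=400, L=50, X=10, X=10, V=5
400 + 50 + 10 + 10 + 5 = 475

475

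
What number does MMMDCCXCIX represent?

MMMDCCXCIX: M=1000, M=1000, M=1000, D=500, C=100, C=100, XC=90, IX=9
1000 + 1000 + 1000 + 500 + 100 + 100 + 90 + 9 = 3799

3799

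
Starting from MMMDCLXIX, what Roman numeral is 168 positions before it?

MMMDCLXIX = 3669
3669 - 168 = 3501

MMMDI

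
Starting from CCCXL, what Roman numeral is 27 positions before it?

CCCXL = 340
340 - 27 = 313

CCCXIII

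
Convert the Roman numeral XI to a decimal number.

XI: X=10, I=1
10 + 1 = 11

11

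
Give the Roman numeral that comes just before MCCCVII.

MCCCVII = 1307, so the previous integer is 1307 - 1 = 1306

MCCCVI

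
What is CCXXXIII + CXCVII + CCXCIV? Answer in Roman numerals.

CCXXXIII = 233, CXCVII = 197, CCXCIV = 294
233 + 197 = 430
430 + 294 = 724

DCCXXIV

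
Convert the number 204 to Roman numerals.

Convert 204 to Roman numerals:
  204 contains 2×100 (CC)
  4 contains 1×4 (IV)

CCIV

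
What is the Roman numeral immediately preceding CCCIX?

CCCIX = 309; previous is 308

CCCVIII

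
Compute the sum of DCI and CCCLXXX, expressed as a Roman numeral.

DCI = 601
CCCLXXX = 380
601 + 380 = 981

CMLXXXI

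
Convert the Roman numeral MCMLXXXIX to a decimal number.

MCMLXXXIX: M=1000, CM=900, L=50, X=10, X=10, X=10, IX=9
1000 + 900 + 50 + 10 + 10 + 10 + 9 = 1989

1989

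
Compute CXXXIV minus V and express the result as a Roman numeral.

CXXXIV = 134
V = 5
134 - 5 = 129

CXXIX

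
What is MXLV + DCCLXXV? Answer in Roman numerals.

MXLV = 1045
DCCLXXV = 775
1045 + 775 = 1820

MDCCCXX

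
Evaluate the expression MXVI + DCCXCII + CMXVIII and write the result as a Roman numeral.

MXVI = 1016, DCCXCII = 792, CMXVIII = 918
1016 + 792 = 1808
1808 + 918 = 2726

MMDCCXXVI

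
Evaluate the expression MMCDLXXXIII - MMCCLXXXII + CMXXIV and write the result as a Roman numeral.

MMCDLXXXIII = 2483, MMCCLXXXII = 2282, CMXXIV = 924
2483 - 2282 = 201
201 + 924 = 1125

MCXXV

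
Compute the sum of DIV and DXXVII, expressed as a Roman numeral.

DIV = 504
DXXVII = 527
504 + 527 = 1031

MXXXI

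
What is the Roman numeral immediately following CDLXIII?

CDLXIII = 463, so the next integer is 463 + 1 = 464

CDLXIV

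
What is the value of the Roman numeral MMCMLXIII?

MMCMLXIII: M=1000, M=1000, CM=900, L=50, X=10, I=1, I=1, I=1
1000 + 1000 + 900 + 50 + 10 + 1 + 1 + 1 = 2963

2963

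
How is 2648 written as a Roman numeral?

Convert 2648 to Roman numerals:
  2648 contains 2×1000 (MM)
  648 contains 1×500 (D)
  148 contains 1×100 (C)
  48 contains 1×40 (XL)
  8 contains 1×5 (V)
  3 contains 3×1 (III)

MMDCXLVIII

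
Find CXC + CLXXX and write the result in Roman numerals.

CXC = 190
CLXXX = 180
190 + 180 = 370

CCCLXX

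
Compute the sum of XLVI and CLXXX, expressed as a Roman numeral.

XLVI = 46
CLXXX = 180
46 + 180 = 226

CCXXVI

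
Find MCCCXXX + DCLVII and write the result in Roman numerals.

MCCCXXX = 1330
DCLVII = 657
1330 + 657 = 1987

MCMLXXXVII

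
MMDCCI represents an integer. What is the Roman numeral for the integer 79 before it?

MMDCCI = 2701
2701 - 79 = 2622

MMDCXXII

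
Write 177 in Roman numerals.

Convert 177 to Roman numerals:
  177 contains 1×100 (C)
  77 contains 1×50 (L)
  27 contains 2×10 (XX)
  7 contains 1×5 (V)
  2 contains 2×1 (II)

CLXXVII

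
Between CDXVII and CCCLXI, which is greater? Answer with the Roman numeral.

CDXVII = 417
CCCLXI = 361
417 is larger

CDXVII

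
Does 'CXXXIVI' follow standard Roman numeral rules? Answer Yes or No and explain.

'CXXXIVI': I cannot come right after the subtractive pair IV: once I is subtracted in IV, the next symbol must be smaller than I

No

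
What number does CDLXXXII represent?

CDLXXXII: CD=400, L=50, X=10, X=10, X=10, I=1, I=1
400 + 50 + 10 + 10 + 10 + 1 + 1 = 482

482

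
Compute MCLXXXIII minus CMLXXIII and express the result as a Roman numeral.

MCLXXXIII = 1183
CMLXXIII = 973
1183 - 973 = 210

CCX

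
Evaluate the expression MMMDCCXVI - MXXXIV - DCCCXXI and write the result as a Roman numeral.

MMMDCCXVI = 3716, MXXXIV = 1034, DCCCXXI = 821
3716 - 1034 = 2682
2682 - 821 = 1861

MDCCCLXI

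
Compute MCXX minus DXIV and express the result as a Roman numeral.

MCXX = 1120
DXIV = 514
1120 - 514 = 606

DCVI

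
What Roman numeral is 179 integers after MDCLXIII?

MDCLXIII = 1663
1663 + 179 = 1842

MDCCCXLII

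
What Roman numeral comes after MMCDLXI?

MMCDLXI = 2461; next is 2462

MMCDLXII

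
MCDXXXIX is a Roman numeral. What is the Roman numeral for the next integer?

MCDXXXIX = 1439, so the next integer is 1439 + 1 = 1440

MCDXL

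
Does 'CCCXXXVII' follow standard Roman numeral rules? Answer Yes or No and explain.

'CCCXXXVII': Check the rules: uses only the symbols I, V, X, L, C, D, M; no symbol is repeated more than three times in a row; V, L and D each appear at most once; no smaller symbol precedes a larger one (values never increase from left to right). Value: C (100) + C (100) + C (100) + X (10) + X (10) + X (10) + V (5) + I (1) + I (1) = 337. So it is a valid standard Roman numeral.

Yes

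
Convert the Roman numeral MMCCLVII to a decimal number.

MMCCLVII: M=1000, M=1000, C=100, C=100, L=50, V=5, I=1, I=1
1000 + 1000 + 100 + 100 + 50 + 5 + 1 + 1 = 2257

2257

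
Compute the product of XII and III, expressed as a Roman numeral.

XII = 12
III = 3
12 × 3 = 36

XXXVI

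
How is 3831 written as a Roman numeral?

Convert 3831 to Roman numerals:
  3831 contains 3×1000 (MMM)
  831 contains 1×500 (D)
  331 contains 3×100 (CCC)
  31 contains 3×10 (XXX)
  1 contains 1×1 (I)

MMMDCCCXXXI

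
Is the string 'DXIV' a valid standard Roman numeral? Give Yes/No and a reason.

'DXIV': Check the rules: uses only the symbols I, V, X, L, C, D, M; no symbol is repeated more than three times in a row; V, L and D each appear at most once; the only place a smaller symbol precedes a larger one is the allowed subtractive pair IV, the symbol right after such a pair (if any) is smaller than the pair's first symbol, and otherwise the values never increase from left to right. Value: D (500) + X (10) + IV (4) = 514. So it is a valid standard Roman numeral.

Yes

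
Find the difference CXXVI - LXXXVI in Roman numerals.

CXXVI = 126
LXXXVI = 86
126 - 86 = 40

XL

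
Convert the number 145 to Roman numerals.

Convert 145 to Roman numerals:
  145 contains 1×100 (C)
  45 contains 1×40 (XL)
  5 contains 1×5 (V)

CXLV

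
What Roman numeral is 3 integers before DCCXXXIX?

DCCXXXIX = 739
739 - 3 = 736

DCCXXXVI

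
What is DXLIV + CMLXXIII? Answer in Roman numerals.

DXLIV = 544
CMLXXIII = 973
544 + 973 = 1517

MDXVII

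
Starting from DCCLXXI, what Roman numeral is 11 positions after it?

DCCLXXI = 771
771 + 11 = 782

DCCLXXXII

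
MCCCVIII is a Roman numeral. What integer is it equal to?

MCCCVIII: M=1000, C=100, C=100, C=100, V=5, I=1, I=1, I=1
1000 + 100 + 100 + 100 + 5 + 1 + 1 + 1 = 1308

1308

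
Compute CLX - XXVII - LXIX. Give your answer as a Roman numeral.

CLX = 160, XXVII = 27, LXIX = 69
160 - 27 = 133
133 - 69 = 64

LXIV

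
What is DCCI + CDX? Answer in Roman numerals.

DCCI = 701
CDX = 410
701 + 410 = 1111

MCXI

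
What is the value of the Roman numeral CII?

CII: C=100, I=1, I=1
100 + 1 + 1 = 102

102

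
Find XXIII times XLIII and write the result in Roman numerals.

XXIII = 23
XLIII = 43
23 × 43 = 989

CMLXXXIX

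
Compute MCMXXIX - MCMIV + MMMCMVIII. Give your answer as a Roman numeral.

MCMXXIX = 1929, MCMIV = 1904, MMMCMVIII = 3908
1929 - 1904 = 25
25 + 3908 = 3933

MMMCMXXXIII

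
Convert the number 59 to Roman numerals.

Convert 59 to Roman numerals:
  59 contains 1×50 (L)
  9 contains 1×9 (IX)

LIX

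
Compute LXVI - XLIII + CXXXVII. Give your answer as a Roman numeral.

LXVI = 66, XLIII = 43, CXXXVII = 137
66 - 43 = 23
23 + 137 = 160

CLX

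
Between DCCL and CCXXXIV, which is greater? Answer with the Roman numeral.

DCCL = 750
CCXXXIV = 234
750 is larger

DCCL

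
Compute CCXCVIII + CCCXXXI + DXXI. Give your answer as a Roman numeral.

CCXCVIII = 298, CCCXXXI = 331, DXXI = 521
298 + 331 = 629
629 + 521 = 1150

MCL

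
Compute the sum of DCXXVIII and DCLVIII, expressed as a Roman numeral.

DCXXVIII = 628
DCLVIII = 658
628 + 658 = 1286

MCCLXXXVI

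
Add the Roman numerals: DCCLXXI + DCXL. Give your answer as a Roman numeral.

DCCLXXI = 771
DCXL = 640
771 + 640 = 1411

MCDXI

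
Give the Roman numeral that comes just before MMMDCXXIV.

MMMDCXXIV = 3624; previous is 3623

MMMDCXXIII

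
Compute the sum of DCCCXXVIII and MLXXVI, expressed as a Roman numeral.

DCCCXXVIII = 828
MLXXVI = 1076
828 + 1076 = 1904

MCMIV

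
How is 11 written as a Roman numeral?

Convert 11 to Roman numerals:
  11 contains 1×10 (X)
  1 contains 1×1 (I)

XI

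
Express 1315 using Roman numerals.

Convert 1315 to Roman numerals:
  1315 contains 1×1000 (M)
  315 contains 3×100 (CCC)
  15 contains 1×10 (X)
  5 contains 1×5 (V)

MCCCXV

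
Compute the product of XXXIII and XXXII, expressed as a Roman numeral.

XXXIII = 33
XXXII = 32
33 × 32 = 1056

MLVI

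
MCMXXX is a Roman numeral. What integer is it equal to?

MCMXXX: M=1000, CM=900, X=10, X=10, X=10
1000 + 900 + 10 + 10 + 10 = 1930

1930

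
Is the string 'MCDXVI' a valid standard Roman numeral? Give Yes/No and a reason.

'MCDXVI': Check the rules: uses only the symbols I, V, X, L, C, D, M; no symbol is repeated more than three times in a row; V, L and D each appear at most once; the only place a smaller symbol precedes a larger one is the allowed subtractive pair CD, the symbol right after such a pair (if any) is smaller than the pair's first symbol, and otherwise the values never increase from left to right. Value: M (1000) + CD (400) + X (10) + V (5) + I (1) = 1416. So it is a valid standard Roman numeral.

Yes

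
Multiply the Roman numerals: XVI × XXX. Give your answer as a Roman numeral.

XVI = 16
XXX = 30
16 × 30 = 480

CDLXXX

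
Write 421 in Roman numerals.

Convert 421 to Roman numerals:
  421 contains 1×400 (CD)
  21 contains 2×10 (XX)
  1 contains 1×1 (I)

CDXXI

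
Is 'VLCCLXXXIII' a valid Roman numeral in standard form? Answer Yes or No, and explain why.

'VLCCLXXXIII': L should not appear more than once

No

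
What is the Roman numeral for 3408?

Convert 3408 to Roman numerals:
  3408 contains 3×1000 (MMM)
  408 contains 1×400 (CD)
  8 contains 1×5 (V)
  3 contains 3×1 (III)

MMMCDVIII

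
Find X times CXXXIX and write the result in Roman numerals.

X = 10
CXXXIX = 139
10 × 139 = 1390

MCCCXC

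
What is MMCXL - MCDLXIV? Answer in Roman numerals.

MMCXL = 2140
MCDLXIV = 1464
2140 - 1464 = 676

DCLXXVI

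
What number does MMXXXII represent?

MMXXXII: M=1000, M=1000, X=10, X=10, X=10, I=1, I=1
1000 + 1000 + 10 + 10 + 10 + 1 + 1 = 2032

2032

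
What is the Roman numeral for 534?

Convert 534 to Roman numerals:
  534 contains 1×500 (D)
  34 contains 3×10 (XXX)
  4 contains 1×4 (IV)

DXXXIV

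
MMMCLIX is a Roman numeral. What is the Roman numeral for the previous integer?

MMMCLIX = 3159; previous is 3158

MMMCLVIII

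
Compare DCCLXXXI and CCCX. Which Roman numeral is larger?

DCCLXXXI = 781
CCCX = 310
781 is larger

DCCLXXXI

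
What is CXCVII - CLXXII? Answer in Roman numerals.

CXCVII = 197
CLXXII = 172
197 - 172 = 25

XXV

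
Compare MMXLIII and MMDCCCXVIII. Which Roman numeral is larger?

MMXLIII = 2043
MMDCCCXVIII = 2818
2818 is larger

MMDCCCXVIII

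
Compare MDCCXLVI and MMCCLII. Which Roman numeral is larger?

MDCCXLVI = 1746
MMCCLII = 2252
2252 is larger

MMCCLII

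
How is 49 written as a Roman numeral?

Convert 49 to Roman numerals:
  49 contains 1×40 (XL)
  9 contains 1×9 (IX)

XLIX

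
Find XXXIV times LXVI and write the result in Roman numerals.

XXXIV = 34
LXVI = 66
34 × 66 = 2244

MMCCXLIV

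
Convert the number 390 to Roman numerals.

Convert 390 to Roman numerals:
  390 contains 3×100 (CCC)
  90 contains 1×90 (XC)

CCCXC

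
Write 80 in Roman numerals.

Convert 80 to Roman numerals:
  80 contains 1×50 (L)
  30 contains 3×10 (XXX)

LXXX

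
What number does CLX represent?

CLX: C=100, L=50, X=10
100 + 50 + 10 = 160

160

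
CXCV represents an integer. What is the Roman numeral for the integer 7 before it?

CXCV = 195
195 - 7 = 188

CLXXXVIII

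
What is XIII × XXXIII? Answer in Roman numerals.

XIII = 13
XXXIII = 33
13 × 33 = 429

CDXXIX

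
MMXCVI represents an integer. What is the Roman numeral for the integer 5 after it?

MMXCVI = 2096
2096 + 5 = 2101

MMCI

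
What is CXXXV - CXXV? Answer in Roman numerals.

CXXXV = 135
CXXV = 125
135 - 125 = 10

X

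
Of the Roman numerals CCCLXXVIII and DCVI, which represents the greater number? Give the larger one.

CCCLXXVIII = 378
DCVI = 606
606 is larger

DCVI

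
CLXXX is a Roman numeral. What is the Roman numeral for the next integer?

CLXXX = 180; next is 181

CLXXXI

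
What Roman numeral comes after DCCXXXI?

DCCXXXI = 731; next is 732

DCCXXXII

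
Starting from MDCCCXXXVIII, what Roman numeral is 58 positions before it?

MDCCCXXXVIII = 1838
1838 - 58 = 1780

MDCCLXXX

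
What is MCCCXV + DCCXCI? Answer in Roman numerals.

MCCCXV = 1315
DCCXCI = 791
1315 + 791 = 2106

MMCVI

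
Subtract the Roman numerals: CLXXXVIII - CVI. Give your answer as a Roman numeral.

CLXXXVIII = 188
CVI = 106
188 - 106 = 82

LXXXII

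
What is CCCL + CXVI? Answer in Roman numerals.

CCCL = 350
CXVI = 116
350 + 116 = 466

CDLXVI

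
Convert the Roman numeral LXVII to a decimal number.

LXVII: L=50, X=10, V=5, I=1, I=1
50 + 10 + 5 + 1 + 1 = 67

67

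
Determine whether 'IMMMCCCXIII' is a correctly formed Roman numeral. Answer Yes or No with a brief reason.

'IMMMCCCXIII': Invalid subtractive combination: IM

No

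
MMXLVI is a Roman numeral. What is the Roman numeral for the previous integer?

MMXLVI = 2046; previous is 2045

MMXLV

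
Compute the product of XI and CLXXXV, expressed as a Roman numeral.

XI = 11
CLXXXV = 185
11 × 185 = 2035

MMXXXV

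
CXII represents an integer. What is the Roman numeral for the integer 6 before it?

CXII = 112
112 - 6 = 106

CVI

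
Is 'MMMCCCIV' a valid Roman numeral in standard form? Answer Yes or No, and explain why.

'MMMCCCIV': Check the rules: uses only the symbols I, V, X, L, C, D, M; no symbol is repeated more than three times in a row; V, L and D each appear at most once; the only place a smaller symbol precedes a larger one is the allowed subtractive pair IV, the symbol right after such a pair (if any) is smaller than the pair's first symbol, and otherwise the values never increase from left to right. Value: M (1000) + M (1000) + M (1000) + C (100) + C (100) + C (100) + IV (4) = 3304. So it is a valid standard Roman numeral.

Yes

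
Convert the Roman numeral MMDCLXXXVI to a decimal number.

MMDCLXXXVI: M=1000, M=1000, D=500, C=100, L=50, X=10, X=10, X=10, V=5, I=1
1000 + 1000 + 500 + 100 + 50 + 10 + 10 + 10 + 5 + 1 = 2686

2686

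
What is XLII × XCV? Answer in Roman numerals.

XLII = 42
XCV = 95
42 × 95 = 3990

MMMCMXC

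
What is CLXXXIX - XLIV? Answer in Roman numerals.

CLXXXIX = 189
XLIV = 44
189 - 44 = 145

CXLV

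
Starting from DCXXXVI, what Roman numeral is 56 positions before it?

DCXXXVI = 636
636 - 56 = 580

DLXXX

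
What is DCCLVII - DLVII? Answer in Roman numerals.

DCCLVII = 757
DLVII = 557
757 - 557 = 200

CC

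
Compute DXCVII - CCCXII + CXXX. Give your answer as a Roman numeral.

DXCVII = 597, CCCXII = 312, CXXX = 130
597 - 312 = 285
285 + 130 = 415

CDXV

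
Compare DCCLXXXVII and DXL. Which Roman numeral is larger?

DCCLXXXVII = 787
DXL = 540
787 is larger

DCCLXXXVII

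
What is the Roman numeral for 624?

Convert 624 to Roman numerals:
  624 contains 1×500 (D)
  124 contains 1×100 (C)
  24 contains 2×10 (XX)
  4 contains 1×4 (IV)

DCXXIV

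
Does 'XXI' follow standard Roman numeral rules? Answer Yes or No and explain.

'XXI': Check the rules: uses only the symbols I, V, X, L, C, D, M; no symbol is repeated more than three times in a row; V, L and D each appear at most once; no smaller symbol precedes a larger one (values never increase from left to right). Value: X (10) + X (10) + I (1) = 21. So it is a valid standard Roman numeral.

Yes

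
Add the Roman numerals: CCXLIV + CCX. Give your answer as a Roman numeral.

CCXLIV = 244
CCX = 210
244 + 210 = 454

CDLIV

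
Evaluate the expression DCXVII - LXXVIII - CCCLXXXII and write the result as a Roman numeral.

DCXVII = 617, LXXVIII = 78, CCCLXXXII = 382
617 - 78 = 539
539 - 382 = 157

CLVII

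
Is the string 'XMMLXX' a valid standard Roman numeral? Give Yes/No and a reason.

'XMMLXX': Invalid subtractive combination: XM

No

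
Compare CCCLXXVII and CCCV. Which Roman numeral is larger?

CCCLXXVII = 377
CCCV = 305
377 is larger

CCCLXXVII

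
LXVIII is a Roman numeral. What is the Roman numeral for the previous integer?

LXVIII = 68; previous is 67

LXVII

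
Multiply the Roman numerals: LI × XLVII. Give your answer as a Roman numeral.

LI = 51
XLVII = 47
51 × 47 = 2397

MMCCCXCVII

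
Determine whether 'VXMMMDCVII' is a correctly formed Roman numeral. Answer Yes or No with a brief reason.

'VXMMMDCVII': V should not appear more than once

No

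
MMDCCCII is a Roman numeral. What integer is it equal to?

MMDCCCII: M=1000, M=1000, D=500, C=100, C=100, C=100, I=1, I=1
1000 + 1000 + 500 + 100 + 100 + 100 + 1 + 1 = 2802

2802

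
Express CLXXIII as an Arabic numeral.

CLXXIII: C=100, L=50, X=10, X=10, I=1, I=1, I=1
100 + 50 + 10 + 10 + 1 + 1 + 1 = 173

173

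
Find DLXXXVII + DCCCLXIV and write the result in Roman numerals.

DLXXXVII = 587
DCCCLXIV = 864
587 + 864 = 1451

MCDLI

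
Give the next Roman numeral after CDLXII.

CDLXII = 462; next is 463

CDLXIII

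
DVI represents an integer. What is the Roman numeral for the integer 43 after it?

DVI = 506
506 + 43 = 549

DXLIX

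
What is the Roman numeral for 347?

Convert 347 to Roman numerals:
  347 contains 3×100 (CCC)
  47 contains 1×40 (XL)
  7 contains 1×5 (V)
  2 contains 2×1 (II)

CCCXLVII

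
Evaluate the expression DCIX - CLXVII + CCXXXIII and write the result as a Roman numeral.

DCIX = 609, CLXVII = 167, CCXXXIII = 233
609 - 167 = 442
442 + 233 = 675

DCLXXV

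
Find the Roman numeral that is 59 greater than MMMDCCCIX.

MMMDCCCIX = 3809
3809 + 59 = 3868

MMMDCCCLXVIII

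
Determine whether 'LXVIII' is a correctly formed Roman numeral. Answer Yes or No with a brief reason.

'LXVIII': Check the rules: uses only the symbols I, V, X, L, C, D, M; no symbol is repeated more than three times in a row; V, L and D each appear at most once; no smaller symbol precedes a larger one (values never increase from left to right). Value: L (50) + X (10) + V (5) + I (1) + I (1) + I (1) = 68. So it is a valid standard Roman numeral.

Yes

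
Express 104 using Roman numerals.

Convert 104 to Roman numerals:
  104 contains 1×100 (C)
  4 contains 1×4 (IV)

CIV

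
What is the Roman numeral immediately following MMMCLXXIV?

MMMCLXXIV = 3174, so the next integer is 3174 + 1 = 3175

MMMCLXXV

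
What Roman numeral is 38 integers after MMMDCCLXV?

MMMDCCLXV = 3765
3765 + 38 = 3803

MMMDCCCIII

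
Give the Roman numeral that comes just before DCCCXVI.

DCCCXVI = 816; previous is 815

DCCCXV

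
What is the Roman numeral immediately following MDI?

MDI = 1501, so the next integer is 1501 + 1 = 1502

MDII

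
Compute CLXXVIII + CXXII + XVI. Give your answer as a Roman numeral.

CLXXVIII = 178, CXXII = 122, XVI = 16
178 + 122 = 300
300 + 16 = 316

CCCXVI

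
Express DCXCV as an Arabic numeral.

DCXCV: D=500, C=100, XC=90, V=5
500 + 100 + 90 + 5 = 695

695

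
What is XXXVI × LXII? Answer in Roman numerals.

XXXVI = 36
LXII = 62
36 × 62 = 2232

MMCCXXXII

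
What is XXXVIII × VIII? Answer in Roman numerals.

XXXVIII = 38
VIII = 8
38 × 8 = 304

CCCIV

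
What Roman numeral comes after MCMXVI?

MCMXVI = 1916; next is 1917

MCMXVII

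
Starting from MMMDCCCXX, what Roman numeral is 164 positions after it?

MMMDCCCXX = 3820
3820 + 164 = 3984

MMMCMLXXXIV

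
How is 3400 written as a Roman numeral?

Convert 3400 to Roman numerals:
  3400 contains 3×1000 (MMM)
  400 contains 1×400 (CD)

MMMCD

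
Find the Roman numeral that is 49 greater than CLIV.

CLIV = 154
154 + 49 = 203

CCIII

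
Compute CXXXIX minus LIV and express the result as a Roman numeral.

CXXXIX = 139
LIV = 54
139 - 54 = 85

LXXXV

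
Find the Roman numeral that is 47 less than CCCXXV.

CCCXXV = 325
325 - 47 = 278

CCLXXVIII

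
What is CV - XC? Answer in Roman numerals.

CV = 105
XC = 90
105 - 90 = 15

XV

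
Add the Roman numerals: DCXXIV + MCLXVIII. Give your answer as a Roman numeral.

DCXXIV = 624
MCLXVIII = 1168
624 + 1168 = 1792

MDCCXCII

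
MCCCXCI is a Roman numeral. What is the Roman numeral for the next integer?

MCCCXCI = 1391, so the next integer is 1391 + 1 = 1392

MCCCXCII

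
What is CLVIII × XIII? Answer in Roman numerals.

CLVIII = 158
XIII = 13
158 × 13 = 2054

MMLIV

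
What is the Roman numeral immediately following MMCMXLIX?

MMCMXLIX = 2949, so the next integer is 2949 + 1 = 2950

MMCML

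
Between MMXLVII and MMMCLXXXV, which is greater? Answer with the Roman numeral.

MMXLVII = 2047
MMMCLXXXV = 3185
3185 is larger

MMMCLXXXV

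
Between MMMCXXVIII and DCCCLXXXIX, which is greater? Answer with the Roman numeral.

MMMCXXVIII = 3128
DCCCLXXXIX = 889
3128 is larger

MMMCXXVIII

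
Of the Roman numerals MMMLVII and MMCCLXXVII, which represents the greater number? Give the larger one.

MMMLVII = 3057
MMCCLXXVII = 2277
3057 is larger

MMMLVII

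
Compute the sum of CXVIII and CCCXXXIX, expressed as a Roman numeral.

CXVIII = 118
CCCXXXIX = 339
118 + 339 = 457

CDLVII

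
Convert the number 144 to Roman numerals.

Convert 144 to Roman numerals:
  144 contains 1×100 (C)
  44 contains 1×40 (XL)
  4 contains 1×4 (IV)

CXLIV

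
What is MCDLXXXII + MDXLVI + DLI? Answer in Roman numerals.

MCDLXXXII = 1482, MDXLVI = 1546, DLI = 551
1482 + 1546 = 3028
3028 + 551 = 3579

MMMDLXXIX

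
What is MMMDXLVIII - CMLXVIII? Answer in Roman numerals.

MMMDXLVIII = 3548
CMLXVIII = 968
3548 - 968 = 2580

MMDLXXX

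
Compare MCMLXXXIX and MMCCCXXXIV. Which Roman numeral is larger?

MCMLXXXIX = 1989
MMCCCXXXIV = 2334
2334 is larger

MMCCCXXXIV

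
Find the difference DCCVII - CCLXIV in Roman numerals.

DCCVII = 707
CCLXIV = 264
707 - 264 = 443

CDXLIII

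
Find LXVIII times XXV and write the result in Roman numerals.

LXVIII = 68
XXV = 25
68 × 25 = 1700

MDCC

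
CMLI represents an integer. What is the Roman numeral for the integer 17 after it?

CMLI = 951
951 + 17 = 968

CMLXVIII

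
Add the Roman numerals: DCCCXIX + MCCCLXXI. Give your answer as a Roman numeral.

DCCCXIX = 819
MCCCLXXI = 1371
819 + 1371 = 2190

MMCXC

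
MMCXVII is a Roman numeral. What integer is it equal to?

MMCXVII: M=1000, M=1000, C=100, X=10, V=5, I=1, I=1
1000 + 1000 + 100 + 10 + 5 + 1 + 1 = 2117

2117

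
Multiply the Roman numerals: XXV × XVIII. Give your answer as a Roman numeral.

XXV = 25
XVIII = 18
25 × 18 = 450

CDL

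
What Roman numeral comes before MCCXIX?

MCCXIX = 1219, so the previous integer is 1219 - 1 = 1218

MCCXVIII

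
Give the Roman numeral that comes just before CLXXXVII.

CLXXXVII = 187; previous is 186

CLXXXVI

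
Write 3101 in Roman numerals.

Convert 3101 to Roman numerals:
  3101 contains 3×1000 (MMM)
  101 contains 1×100 (C)
  1 contains 1×1 (I)

MMMCI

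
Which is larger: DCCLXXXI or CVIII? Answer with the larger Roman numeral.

DCCLXXXI = 781
CVIII = 108
781 is larger

DCCLXXXI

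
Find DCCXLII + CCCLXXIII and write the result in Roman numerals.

DCCXLII = 742
CCCLXXIII = 373
742 + 373 = 1115

MCXV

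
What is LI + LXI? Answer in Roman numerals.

LI = 51
LXI = 61
51 + 61 = 112

CXII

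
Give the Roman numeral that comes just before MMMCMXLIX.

MMMCMXLIX = 3949, so the previous integer is 3949 - 1 = 3948

MMMCMXLVIII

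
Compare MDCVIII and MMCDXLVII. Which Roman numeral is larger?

MDCVIII = 1608
MMCDXLVII = 2447
2447 is larger

MMCDXLVII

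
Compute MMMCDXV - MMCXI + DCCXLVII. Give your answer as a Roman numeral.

MMMCDXV = 3415, MMCXI = 2111, DCCXLVII = 747
3415 - 2111 = 1304
1304 + 747 = 2051

MMLI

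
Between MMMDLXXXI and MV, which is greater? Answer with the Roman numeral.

MMMDLXXXI = 3581
MV = 1005
3581 is larger

MMMDLXXXI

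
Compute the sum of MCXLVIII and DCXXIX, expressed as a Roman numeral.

MCXLVIII = 1148
DCXXIX = 629
1148 + 629 = 1777

MDCCLXXVII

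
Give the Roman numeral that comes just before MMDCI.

MMDCI = 2601; previous is 2600

MMDC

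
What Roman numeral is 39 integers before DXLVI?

DXLVI = 546
546 - 39 = 507

DVII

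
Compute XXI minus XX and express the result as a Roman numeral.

XXI = 21
XX = 20
21 - 20 = 1

I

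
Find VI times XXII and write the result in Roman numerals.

VI = 6
XXII = 22
6 × 22 = 132

CXXXII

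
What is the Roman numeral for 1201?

Convert 1201 to Roman numerals:
  1201 contains 1×1000 (M)
  201 contains 2×100 (CC)
  1 contains 1×1 (I)

MCCI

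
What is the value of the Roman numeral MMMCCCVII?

MMMCCCVII: M=1000, M=1000, M=1000, C=100, C=100, C=100, V=5, I=1, I=1
1000 + 1000 + 1000 + 100 + 100 + 100 + 5 + 1 + 1 = 3307

3307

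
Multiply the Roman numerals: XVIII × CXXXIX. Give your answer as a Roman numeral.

XVIII = 18
CXXXIX = 139
18 × 139 = 2502

MMDII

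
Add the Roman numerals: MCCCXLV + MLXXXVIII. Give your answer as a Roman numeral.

MCCCXLV = 1345
MLXXXVIII = 1088
1345 + 1088 = 2433

MMCDXXXIII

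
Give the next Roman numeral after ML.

ML = 1050, so the next integer is 1050 + 1 = 1051

MLI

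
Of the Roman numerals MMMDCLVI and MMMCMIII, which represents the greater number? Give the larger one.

MMMDCLVI = 3656
MMMCMIII = 3903
3903 is larger

MMMCMIII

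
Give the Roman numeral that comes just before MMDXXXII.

MMDXXXII = 2532, so the previous integer is 2532 - 1 = 2531

MMDXXXI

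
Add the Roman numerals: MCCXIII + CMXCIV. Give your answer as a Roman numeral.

MCCXIII = 1213
CMXCIV = 994
1213 + 994 = 2207

MMCCVII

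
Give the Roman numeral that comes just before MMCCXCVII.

MMCCXCVII = 2297; previous is 2296

MMCCXCVI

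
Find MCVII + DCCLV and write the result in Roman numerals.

MCVII = 1107
DCCLV = 755
1107 + 755 = 1862

MDCCCLXII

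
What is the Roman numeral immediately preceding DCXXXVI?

DCXXXVI = 636; previous is 635

DCXXXV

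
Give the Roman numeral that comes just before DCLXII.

DCLXII = 662, so the previous integer is 662 - 1 = 661

DCLXI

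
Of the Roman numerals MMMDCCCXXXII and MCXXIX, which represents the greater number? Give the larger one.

MMMDCCCXXXII = 3832
MCXXIX = 1129
3832 is larger

MMMDCCCXXXII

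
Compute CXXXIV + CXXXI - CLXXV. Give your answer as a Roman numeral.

CXXXIV = 134, CXXXI = 131, CLXXV = 175
134 + 131 = 265
265 - 175 = 90

XC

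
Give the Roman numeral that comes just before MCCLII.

MCCLII = 1252, so the previous integer is 1252 - 1 = 1251

MCCLI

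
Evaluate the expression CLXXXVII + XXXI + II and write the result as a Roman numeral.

CLXXXVII = 187, XXXI = 31, II = 2
187 + 31 = 218
218 + 2 = 220

CCXX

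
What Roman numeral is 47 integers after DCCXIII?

DCCXIII = 713
713 + 47 = 760

DCCLX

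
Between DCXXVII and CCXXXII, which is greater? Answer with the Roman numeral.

DCXXVII = 627
CCXXXII = 232
627 is larger

DCXXVII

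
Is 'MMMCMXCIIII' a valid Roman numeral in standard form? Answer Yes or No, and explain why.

'MMMCMXCIIII': More than 3 consecutive I's

No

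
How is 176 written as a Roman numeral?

Convert 176 to Roman numerals:
  176 contains 1×100 (C)
  76 contains 1×50 (L)
  26 contains 2×10 (XX)
  6 contains 1×5 (V)
  1 contains 1×1 (I)

CLXXVI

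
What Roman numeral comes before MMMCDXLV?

MMMCDXLV = 3445, so the previous integer is 3445 - 1 = 3444

MMMCDXLIV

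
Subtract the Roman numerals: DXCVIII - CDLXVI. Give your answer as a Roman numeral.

DXCVIII = 598
CDLXVI = 466
598 - 466 = 132

CXXXII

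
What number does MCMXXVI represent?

MCMXXVI: M=1000, CM=900, X=10, X=10, V=5, I=1
1000 + 900 + 10 + 10 + 5 + 1 = 1926

1926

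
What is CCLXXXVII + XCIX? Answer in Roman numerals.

CCLXXXVII = 287
XCIX = 99
287 + 99 = 386

CCCLXXXVI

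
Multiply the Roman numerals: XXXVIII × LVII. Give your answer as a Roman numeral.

XXXVIII = 38
LVII = 57
38 × 57 = 2166

MMCLXVI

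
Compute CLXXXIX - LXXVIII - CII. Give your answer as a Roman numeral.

CLXXXIX = 189, LXXVIII = 78, CII = 102
189 - 78 = 111
111 - 102 = 9

IX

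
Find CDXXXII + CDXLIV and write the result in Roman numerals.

CDXXXII = 432
CDXLIV = 444
432 + 444 = 876

DCCCLXXVI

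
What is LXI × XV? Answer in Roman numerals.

LXI = 61
XV = 15
61 × 15 = 915

CMXV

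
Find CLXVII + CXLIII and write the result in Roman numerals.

CLXVII = 167
CXLIII = 143
167 + 143 = 310

CCCX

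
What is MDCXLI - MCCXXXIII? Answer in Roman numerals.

MDCXLI = 1641
MCCXXXIII = 1233
1641 - 1233 = 408

CDVIII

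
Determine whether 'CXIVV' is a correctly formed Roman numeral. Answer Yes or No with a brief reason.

'CXIVV': V should not appear more than once

No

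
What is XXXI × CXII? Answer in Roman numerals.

XXXI = 31
CXII = 112
31 × 112 = 3472

MMMCDLXXII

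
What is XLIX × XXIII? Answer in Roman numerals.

XLIX = 49
XXIII = 23
49 × 23 = 1127

MCXXVII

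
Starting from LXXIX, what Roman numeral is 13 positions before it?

LXXIX = 79
79 - 13 = 66

LXVI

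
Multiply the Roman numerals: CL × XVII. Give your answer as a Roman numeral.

CL = 150
XVII = 17
150 × 17 = 2550

MMDL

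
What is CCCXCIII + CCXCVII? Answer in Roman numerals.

CCCXCIII = 393
CCXCVII = 297
393 + 297 = 690

DCXC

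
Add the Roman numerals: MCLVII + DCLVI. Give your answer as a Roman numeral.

MCLVII = 1157
DCLVI = 656
1157 + 656 = 1813

MDCCCXIII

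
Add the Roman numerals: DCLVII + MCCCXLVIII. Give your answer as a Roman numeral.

DCLVII = 657
MCCCXLVIII = 1348
657 + 1348 = 2005

MMV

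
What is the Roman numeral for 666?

Convert 666 to Roman numerals:
  666 contains 1×500 (D)
  166 contains 1×100 (C)
  66 contains 1×50 (L)
  16 contains 1×10 (X)
  6 contains 1×5 (V)
  1 contains 1×1 (I)

DCLXVI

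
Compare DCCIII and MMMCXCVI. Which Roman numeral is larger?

DCCIII = 703
MMMCXCVI = 3196
3196 is larger

MMMCXCVI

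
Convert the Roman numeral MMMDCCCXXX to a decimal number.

MMMDCCCXXX: M=1000, M=1000, M=1000, D=500, C=100, C=100, C=100, X=10, X=10, X=10
1000 + 1000 + 1000 + 500 + 100 + 100 + 100 + 10 + 10 + 10 = 3830

3830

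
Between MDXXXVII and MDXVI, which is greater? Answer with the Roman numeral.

MDXXXVII = 1537
MDXVI = 1516
1537 is larger

MDXXXVII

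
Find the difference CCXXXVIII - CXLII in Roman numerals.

CCXXXVIII = 238
CXLII = 142
238 - 142 = 96

XCVI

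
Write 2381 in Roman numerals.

Convert 2381 to Roman numerals:
  2381 contains 2×1000 (MM)
  381 contains 3×100 (CCC)
  81 contains 1×50 (L)
  31 contains 3×10 (XXX)
  1 contains 1×1 (I)

MMCCCLXXXI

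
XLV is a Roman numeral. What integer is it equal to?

XLV: XL=40, V=5
40 + 5 = 45

45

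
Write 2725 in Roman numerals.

Convert 2725 to Roman numerals:
  2725 contains 2×1000 (MM)
  725 contains 1×500 (D)
  225 contains 2×100 (CC)
  25 contains 2×10 (XX)
  5 contains 1×5 (V)

MMDCCXXV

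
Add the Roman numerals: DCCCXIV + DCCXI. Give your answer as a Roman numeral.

DCCCXIV = 814
DCCXI = 711
814 + 711 = 1525

MDXXV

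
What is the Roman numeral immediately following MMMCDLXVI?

MMMCDLXVI = 3466, so the next integer is 3466 + 1 = 3467

MMMCDLXVII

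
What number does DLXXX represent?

DLXXX: D=500, L=50, X=10, X=10, X=10
500 + 50 + 10 + 10 + 10 = 580

580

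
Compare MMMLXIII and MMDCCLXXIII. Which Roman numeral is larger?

MMMLXIII = 3063
MMDCCLXXIII = 2773
3063 is larger

MMMLXIII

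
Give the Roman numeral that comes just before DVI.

DVI = 506; previous is 505

DV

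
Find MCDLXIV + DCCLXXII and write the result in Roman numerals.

MCDLXIV = 1464
DCCLXXII = 772
1464 + 772 = 2236

MMCCXXXVI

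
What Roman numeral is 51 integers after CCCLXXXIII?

CCCLXXXIII = 383
383 + 51 = 434

CDXXXIV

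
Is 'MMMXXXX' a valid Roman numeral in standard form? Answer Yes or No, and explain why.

'MMMXXXX': More than 3 consecutive X's

No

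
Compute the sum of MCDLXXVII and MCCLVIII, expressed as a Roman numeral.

MCDLXXVII = 1477
MCCLVIII = 1258
1477 + 1258 = 2735

MMDCCXXXV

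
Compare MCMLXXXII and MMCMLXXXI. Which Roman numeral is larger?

MCMLXXXII = 1982
MMCMLXXXI = 2981
2981 is larger

MMCMLXXXI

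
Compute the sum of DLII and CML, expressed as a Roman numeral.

DLII = 552
CML = 950
552 + 950 = 1502

MDII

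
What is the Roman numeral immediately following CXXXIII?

CXXXIII = 133, so the next integer is 133 + 1 = 134

CXXXIV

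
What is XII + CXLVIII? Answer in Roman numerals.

XII = 12
CXLVIII = 148
12 + 148 = 160

CLX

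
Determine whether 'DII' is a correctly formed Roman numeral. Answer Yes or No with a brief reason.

'DII': Check the rules: uses only the symbols I, V, X, L, C, D, M; no symbol is repeated more than three times in a row; V, L and D each appear at most once; no smaller symbol precedes a larger one (values never increase from left to right). Value: D (500) + I (1) + I (1) = 502. So it is a valid standard Roman numeral.

Yes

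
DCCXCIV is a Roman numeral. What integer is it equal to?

DCCXCIV: D=500, C=100, C=100, XC=90, IV=4
500 + 100 + 100 + 90 + 4 = 794

794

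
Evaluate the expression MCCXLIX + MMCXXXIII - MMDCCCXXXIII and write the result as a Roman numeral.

MCCXLIX = 1249, MMCXXXIII = 2133, MMDCCCXXXIII = 2833
1249 + 2133 = 3382
3382 - 2833 = 549

DXLIX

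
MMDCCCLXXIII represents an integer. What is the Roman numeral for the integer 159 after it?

MMDCCCLXXIII = 2873
2873 + 159 = 3032

MMMXXXII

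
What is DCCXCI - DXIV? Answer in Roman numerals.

DCCXCI = 791
DXIV = 514
791 - 514 = 277

CCLXXVII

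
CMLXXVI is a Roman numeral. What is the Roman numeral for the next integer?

CMLXXVI = 976, so the next integer is 976 + 1 = 977

CMLXXVII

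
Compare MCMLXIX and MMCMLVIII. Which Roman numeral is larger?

MCMLXIX = 1969
MMCMLVIII = 2958
2958 is larger

MMCMLVIII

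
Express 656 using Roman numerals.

Convert 656 to Roman numerals:
  656 contains 1×500 (D)
  156 contains 1×100 (C)
  56 contains 1×50 (L)
  6 contains 1×5 (V)
  1 contains 1×1 (I)

DCLVI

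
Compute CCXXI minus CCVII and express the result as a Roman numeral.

CCXXI = 221
CCVII = 207
221 - 207 = 14

XIV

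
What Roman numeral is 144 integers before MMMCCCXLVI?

MMMCCCXLVI = 3346
3346 - 144 = 3202

MMMCCII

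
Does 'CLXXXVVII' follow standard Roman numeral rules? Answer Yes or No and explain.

'CLXXXVVII': V should not appear more than once

No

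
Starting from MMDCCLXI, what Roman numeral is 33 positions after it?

MMDCCLXI = 2761
2761 + 33 = 2794

MMDCCXCIV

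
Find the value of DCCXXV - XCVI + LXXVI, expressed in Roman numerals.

DCCXXV = 725, XCVI = 96, LXXVI = 76
725 - 96 = 629
629 + 76 = 705

DCCV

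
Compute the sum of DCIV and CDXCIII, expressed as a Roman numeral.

DCIV = 604
CDXCIII = 493
604 + 493 = 1097

MXCVII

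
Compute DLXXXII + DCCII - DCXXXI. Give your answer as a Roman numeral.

DLXXXII = 582, DCCII = 702, DCXXXI = 631
582 + 702 = 1284
1284 - 631 = 653

DCLIII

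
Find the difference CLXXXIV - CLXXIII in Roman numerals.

CLXXXIV = 184
CLXXIII = 173
184 - 173 = 11

XI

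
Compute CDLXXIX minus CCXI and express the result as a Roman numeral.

CDLXXIX = 479
CCXI = 211
479 - 211 = 268

CCLXVIII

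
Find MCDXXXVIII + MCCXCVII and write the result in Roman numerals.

MCDXXXVIII = 1438
MCCXCVII = 1297
1438 + 1297 = 2735

MMDCCXXXV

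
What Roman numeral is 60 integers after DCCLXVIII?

DCCLXVIII = 768
768 + 60 = 828

DCCCXXVIII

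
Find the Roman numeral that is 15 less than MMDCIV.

MMDCIV = 2604
2604 - 15 = 2589

MMDLXXXIX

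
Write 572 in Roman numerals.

Convert 572 to Roman numerals:
  572 contains 1×500 (D)
  72 contains 1×50 (L)
  22 contains 2×10 (XX)
  2 contains 2×1 (II)

DLXXII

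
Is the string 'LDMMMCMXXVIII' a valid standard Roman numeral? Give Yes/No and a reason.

'LDMMMCMXXVIII': Invalid subtractive combination: LD

No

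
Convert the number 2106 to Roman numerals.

Convert 2106 to Roman numerals:
  2106 contains 2×1000 (MM)
  106 contains 1×100 (C)
  6 contains 1×5 (V)
  1 contains 1×1 (I)

MMCVI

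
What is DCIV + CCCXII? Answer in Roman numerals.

DCIV = 604
CCCXII = 312
604 + 312 = 916

CMXVI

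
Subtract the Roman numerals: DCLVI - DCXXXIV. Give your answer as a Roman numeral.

DCLVI = 656
DCXXXIV = 634
656 - 634 = 22

XXII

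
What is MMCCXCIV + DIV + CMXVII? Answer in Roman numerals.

MMCCXCIV = 2294, DIV = 504, CMXVII = 917
2294 + 504 = 2798
2798 + 917 = 3715

MMMDCCXV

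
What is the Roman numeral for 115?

Convert 115 to Roman numerals:
  115 contains 1×100 (C)
  15 contains 1×10 (X)
  5 contains 1×5 (V)

CXV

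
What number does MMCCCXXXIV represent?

MMCCCXXXIV: M=1000, M=1000, C=100, C=100, C=100, X=10, X=10, X=10, IV=4
1000 + 1000 + 100 + 100 + 100 + 10 + 10 + 10 + 4 = 2334

2334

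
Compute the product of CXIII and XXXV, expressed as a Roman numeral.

CXIII = 113
XXXV = 35
113 × 35 = 3955

MMMCMLV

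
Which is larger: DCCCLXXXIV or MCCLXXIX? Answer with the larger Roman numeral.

DCCCLXXXIV = 884
MCCLXXIX = 1279
1279 is larger

MCCLXXIX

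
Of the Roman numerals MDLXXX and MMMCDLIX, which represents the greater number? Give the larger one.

MDLXXX = 1580
MMMCDLIX = 3459
3459 is larger

MMMCDLIX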